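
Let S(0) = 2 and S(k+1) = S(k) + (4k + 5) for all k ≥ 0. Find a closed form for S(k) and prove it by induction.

Claim: S(k) = 2k^2 + 3k + 2.

Base case: S(0) = 2, and 2·0^2 + 3·0 + 2 = 2.
Assume S(r) = 2r^2 + 3r + 2.
Then S(r+1) = S(r) + (4r + 5) = (2r^2 + 3r + 2) + (4r + 5) = 2r^2 + 7r + 7,
and 2·(r+1)^2 + 3·(r+1) + 2 = 2r^2 + 7r + 7.
This completes the inductive step, so S(k) = 2k^2 + 3k + 2 for all k ≥ 0.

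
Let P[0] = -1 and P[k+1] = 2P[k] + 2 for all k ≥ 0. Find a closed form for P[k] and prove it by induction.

Claim: P[k] = 2^k − 2.

Base case: P[0] = -1, and 2^0 − 2 = 1 − 2 = -1.
Assume P[j] = 2^j − 2 for some j ≥ 0.
Then P[j+1] = 2P[j] + 2 = 2·(2^j − 2) + 2 = 2^{j+1} − 4 + 2 = 2^{j+1} − 2.
So the formula holds for j+1, and by induction P[k] = 2^k − 2 for all k ≥ 0.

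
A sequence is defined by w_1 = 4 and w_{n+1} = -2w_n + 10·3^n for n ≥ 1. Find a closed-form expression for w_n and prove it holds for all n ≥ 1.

Claim: w_n = (-2)^n + 2·3^n.

Base case: w_1 = 4, and (-2)^1 + 2·3^1 = -2 + 6 = 4.
Assume w_m = (-2)^m + 2·3^m for some m ≥ 1.
Then w_{m+1} = -2w_m + 10·3^m = -2·((-2)^m + 2·3^m) + 10·3^m = (-2)^{m+1} − 4·3^m + 10·3^m = (-2)^{m+1} + 6·3^m = (-2)^{m+1} + 2·3^{m+1}.
This completes the inductive step, so w_n = (-2)^n + 2·3^n for all n ≥ 1.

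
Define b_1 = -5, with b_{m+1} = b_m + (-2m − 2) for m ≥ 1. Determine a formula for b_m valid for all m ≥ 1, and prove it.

Claim: b_m = -m^2 − m − 3.

Base case: b_1 = -5, and -1^2 − 1 − 3 = -5.
Assume b_j = -j^2 − j − 3.
Then b_{j+1} = b_j + (-2j − 2) = (-j^2 − j − 3) + (-2j − 2) = -j^2 − 3j − 5,
and -(j+1)^2 − (j+1) − 3 = -j^2 − 3j − 5.
This completes the inductive step, so b_m = -m^2 − m − 3 for all m ≥ 1.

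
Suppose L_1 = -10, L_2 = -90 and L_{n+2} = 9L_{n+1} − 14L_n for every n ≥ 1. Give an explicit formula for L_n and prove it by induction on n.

Claim: L_n = 2·2^n − 2·7^n.

Base cases: L_1 = -10 and 2·2^1 − 2·7^1 = -10; L_2 = -90 and 2·2^2 − 2·7^2 = -90.
Assume L_i = 2·2^i − 2·7^i for all 1 ≤ i ≤ j, where j ≥ 2.
Then L_{j+1} = 9L_j − 14L_{j−1} = 9·(2·2^j − 2·7^j) − 14·(2·2^{j−1} − 2·7^{j−1}) = 2·(9·2 − 14)2^{j−1} − 2·(9·7 − 14)7^{j−1} = 8·2^{j−1} − 98·7^{j−1} = 2·2^{j+1} − 2·7^{j+1}.
So the formula holds for j+1, and by strong induction L_n = 2·2^n − 2·7^n for all n ≥ 1.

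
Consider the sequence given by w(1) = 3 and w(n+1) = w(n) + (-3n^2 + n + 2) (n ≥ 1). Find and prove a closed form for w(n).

Claim: w(n) = -n^3 + 2n^2 + n + 1.

Base case: w(1) = 3, and -1^3 + 2·1^2 + 1 + 1 = 3.
Assume w(j) = -j^3 + 2j^2 + j + 1.
Then w(j+1) = w(j) + (-3j^2 + j + 2) = (-j^3 + 2j^2 + j + 1) + (-3j^2 + j + 2) = -j^3 − j^2 + 2j + 3,
and -(j+1)^3 + 2·(j+1)^2 + (j+1) + 1 = -j^3 − j^2 + 2j + 3.
This completes the inductive step, so w(n) = -n^3 + 2n^2 + n + 1 for all n ≥ 1.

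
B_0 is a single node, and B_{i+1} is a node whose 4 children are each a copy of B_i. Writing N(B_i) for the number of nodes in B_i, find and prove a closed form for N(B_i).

Claim: N(B_i) = (4^{i+1} − 1)/3.

Base case: N(B_0) = 1, and (4^{0+1} − 1)/3 = 1.
Assume N(B_k) = (4^{k+1} − 1)/3.
Then N(B_{k+1}) = 1 + 4N(B_k) = 1 + 4·(4^{k+1} − 1)/3 = 1 + (4^{k+2} − 4)/3 = (3 + 4^{k+2} − 4)/3 = (4^{k+2} − 1)/3.
Hence N(B_i) = (4^{i+1} − 1)/3 for every i ≥ 0, by induction.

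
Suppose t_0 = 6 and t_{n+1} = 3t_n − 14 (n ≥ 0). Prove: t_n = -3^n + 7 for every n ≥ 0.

Base case: t_0 = 6, and -3^0 + 7 = -1 + 7 = 6.
Assume t_r = -3^r + 7 for some r ≥ 0.
Then t_{r+1} = 3t_r − 14 = 3·(-3^r + 7) − 14 = -3^{r+1} + 21 − 14 = -3^{r+1} + 7.
Hence t_n = -3^n + 7 for every n ≥ 0, by induction.

t_n = -3^n + 7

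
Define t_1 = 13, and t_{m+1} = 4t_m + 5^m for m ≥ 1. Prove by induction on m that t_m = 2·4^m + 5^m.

Base case: t_1 = 13, and 2·4^1 + 5^1 = 8 + 5 = 13.
Assume t_j = 2·4^j + 5^j for some j ≥ 1.
Then t_{j+1} = 4t_j + 5^j = 4·(2·4^j + 5^j) + 5^j = 2·4^{j+1} + 4·5^j + 5^j = 2·4^{j+1} + 5·5^j = 2·4^{j+1} + 5^{j+1}.
Hence t_m = 2·4^m + 5^m for every m ≥ 1, by induction.

t_m = 2·4^m + 5^m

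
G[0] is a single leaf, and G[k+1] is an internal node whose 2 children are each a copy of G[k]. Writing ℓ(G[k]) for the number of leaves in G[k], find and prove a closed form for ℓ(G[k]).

Claim: ℓ(G[k]) = 2^k.

Base case: ℓ(G[0]) = 1, and 2^0 = 1.
Assume ℓ(G[m]) = 2^m.
Then ℓ(G[m+1]) = 2·ℓ(G[m]) = 2·2^m = 2^{m+1}.
By induction, ℓ(G[k]) = 2^k for all k ≥ 0.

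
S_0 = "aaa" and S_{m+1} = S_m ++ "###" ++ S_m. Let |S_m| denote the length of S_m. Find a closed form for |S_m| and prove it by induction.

Claim: |S_m| = 6·2^m − 3.

Base case: |S_0| = 3, and 6·2^0 − 3 = 3.
Assume |S_r| = 6·2^r − 3.
Then |S_{r+1}| = |S_r| + 3 + |S_r| = 2|S_r| + 3 = 2(6·2^r − 3) + 3 = 6·2^{r+1} − 6 + 3 = 6·2^{r+1} − 3.
This completes the inductive step, so |S_m| = 6·2^m − 3 for all m ≥ 0.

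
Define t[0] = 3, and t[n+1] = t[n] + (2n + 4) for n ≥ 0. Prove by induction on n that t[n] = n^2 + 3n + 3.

Base case: t[0] = 3, and 0^2 + 3·0 + 3 = 3.
Assume t[r] = r^2 + 3r + 3.
Then t[r+1] = t[r] + (2r + 4) = (r^2 + 3r + 3) + (2r + 4) = r^2 + 5r + 7,
and (r+1)^2 + 3·(r+1) + 3 = r^2 + 5r + 7.
By induction, t[n] = n^2 + 3n + 3 for all n ≥ 0.

t[n] = n^2 + 3n + 3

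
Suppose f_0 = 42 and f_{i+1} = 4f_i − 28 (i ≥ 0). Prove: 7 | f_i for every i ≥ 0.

Base case: f_0 = 42 = 7·6, so 7 | f_0.
Assume 7 | f_j, so f_j = 7t for some integer t.
Then f_{j+1} = 4f_j − 28 = 4·(7t) − 28 = 7(4t − 4), so 7 | f_{j+1}.
Hence 7 | f_i for every i ≥ 0, by induction.

7 | f_i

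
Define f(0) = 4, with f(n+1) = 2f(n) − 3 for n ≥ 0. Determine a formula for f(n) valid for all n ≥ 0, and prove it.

Claim: f(n) = 2^n + 3.

Base case: f(0) = 4, and 2^0 + 3 = 1 + 3 = 4.
Assume f(m) = 2^m + 3 for some m ≥ 0.
Then f(m+1) = 2f(m) − 3 = 2·(2^m + 3) − 3 = 2^{m+1} + 6 − 3 = 2^{m+1} + 3.
Hence f(n) = 2^n + 3 for every n ≥ 0, by induction.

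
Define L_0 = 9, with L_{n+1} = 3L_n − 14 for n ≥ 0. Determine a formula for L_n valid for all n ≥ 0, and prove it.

Claim: L_n = 2·3^n + 7.

Base case: L_0 = 9, and 2·3^0 + 7 = 2 + 7 = 9.
Assume L_k = 2·3^k + 7 for some k ≥ 0.
Then L_{k+1} = 3L_k − 14 = 3·(2·3^k + 7) − 14 = 6·3^k + 21 − 14 = 2·3^{k+1} + 7.
Hence L_n = 2·3^n + 7 for every n ≥ 0, by induction.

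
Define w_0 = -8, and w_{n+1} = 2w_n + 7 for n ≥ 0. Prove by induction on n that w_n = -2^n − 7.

Base case: w_0 = -8, and -2^0 − 7 = -1 − 7 = -8.
Assume w_k = -2^k − 7 for some k ≥ 0.
Then w_{k+1} = 2w_k + 7 = 2·(-2^k − 7) + 7 = -2^{k+1} − 14 + 7 = -2^{k+1} − 7.
Hence w_n = -2^n − 7 for every n ≥ 0, by induction.

w_n = -2^n − 7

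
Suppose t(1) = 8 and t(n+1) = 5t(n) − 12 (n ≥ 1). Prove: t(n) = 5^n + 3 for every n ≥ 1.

Base case: t(1) = 8, and 5^1 + 3 = 5 + 3 = 8.
Assume t(m) = 5^m + 3 for some m ≥ 1.
Then t(m+1) = 5t(m) − 12 = 5·(5^m + 3) − 12 = 5^{m+1} + 15 − 12 = 5^{m+1} + 3.
By induction, t(n) = 5^n + 3 for all n ≥ 1.

t(n) = 5^n + 3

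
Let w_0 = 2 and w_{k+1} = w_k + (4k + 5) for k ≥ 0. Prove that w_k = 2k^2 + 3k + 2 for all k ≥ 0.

Base case: w_0 = 2, and 2·0^2 + 3·0 + 2 = 2.
Assume w_m = 2m^2 + 3m + 2.
Then w_{m+1} = w_m + (4m + 5) = (2m^2 + 3m + 2) + (4m + 5) = 2m^2 + 7m + 7,
and 2·(m+1)^2 + 3·(m+1) + 2 = 2m^2 + 7m + 7.
By induction, w_k = 2k^2 + 3k + 2 for all k ≥ 0.

w_k = 2k^2 + 3k + 2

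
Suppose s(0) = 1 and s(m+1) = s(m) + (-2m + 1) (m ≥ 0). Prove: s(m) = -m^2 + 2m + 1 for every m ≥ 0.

Base case: s(0) = 1, and -0^2 + 2·0 + 1 = 1.
Assume s(j) = -j^2 + 2j + 1.
Then s(j+1) = s(j) + (-2j + 1) = (-j^2 + 2j + 1) + (-2j + 1) = -j^2 + 2,
and -(j+1)^2 + 2·(j+1) + 1 = -j^2 + 2.
Hence s(m) = -m^2 + 2m + 1 for every m ≥ 0, by induction.

s(m) = -m^2 + 2m + 1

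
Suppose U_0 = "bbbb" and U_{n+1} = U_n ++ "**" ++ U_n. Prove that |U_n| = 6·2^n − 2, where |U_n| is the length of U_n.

Base case: |U_0| = 4, and 6·2^0 − 2 = 4.
Assume |U_k| = 6·2^k − 2.
Then |U_{k+1}| = |U_k| + 2 + |U_k| = 2|U_k| + 2 = 2(6·2^k − 2) + 2 = 6·2^{k+1} − 4 + 2 = 6·2^{k+1} − 2.
This completes the inductive step, so |U_n| = 6·2^n − 2 for all n ≥ 0.

|U_n| = 6·2^n − 2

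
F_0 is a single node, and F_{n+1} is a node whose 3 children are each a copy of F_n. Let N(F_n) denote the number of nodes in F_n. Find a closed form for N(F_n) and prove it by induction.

Claim: N(F_n) = (3^{n+1} − 1)/2.

Base case: N(F_0) = 1, and (3^{0+1} − 1)/2 = 1.
Assume N(F_j) = (3^{j+1} − 1)/2.
Then N(F_{j+1}) = 1 + 3N(F_j) = 1 + 3·(3^{j+1} − 1)/2 = 1 + (3^{j+2} − 3)/2 = (2 + 3^{j+2} − 3)/2 = (3^{j+2} − 1)/2.
Hence N(F_n) = (3^{n+1} − 1)/2 for every n ≥ 0, by induction.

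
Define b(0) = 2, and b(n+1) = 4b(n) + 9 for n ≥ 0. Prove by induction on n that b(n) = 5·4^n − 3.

Base case: b(0) = 2, and 5·4^0 − 3 = 5 − 3 = 2.
Assume b(k) = 5·4^k − 3 for some k ≥ 0.
Then b(k+1) = 4b(k) + 9 = 4·(5·4^k − 3) + 9 = 20·4^k − 12 + 9 = 5·4^{k+1} − 3.
So the formula holds for k+1, and by induction b(n) = 5·4^n − 3 for all n ≥ 0.

b(n) = 5·4^n − 3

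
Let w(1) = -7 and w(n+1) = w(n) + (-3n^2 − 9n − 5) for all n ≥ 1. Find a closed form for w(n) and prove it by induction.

Claim: w(n) = -n^3 − 3n^2 − n − 2.

Base case: w(1) = -7, and -1^3 − 3·1^2 − 1 − 2 = -7.
Assume w(m) = -m^3 − 3m^2 − m − 2.
Then w(m+1) = w(m) + (-3m^2 − 9m − 5) = (-m^3 − 3m^2 − m − 2) + (-3m^2 − 9m − 5) = -m^3 − 6m^2 − 10m − 7,
and -(m+1)^3 − 3·(m+1)^2 − (m+1) − 2 = -m^3 − 6m^2 − 10m − 7.
By induction, w(n) = -n^3 − 3n^2 − n − 2 for all n ≥ 1.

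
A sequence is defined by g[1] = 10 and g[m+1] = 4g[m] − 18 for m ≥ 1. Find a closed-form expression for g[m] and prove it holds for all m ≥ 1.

Claim: g[m] = 4^m + 6.

Base case: g[1] = 10, and 4^1 + 6 = 4 + 6 = 10.
Assume g[j] = 4^j + 6 for some j ≥ 1.
Then g[j+1] = 4g[j] − 18 = 4·(4^j + 6) − 18 = 4^{j+1} + 24 − 18 = 4^{j+1} + 6.
This completes the inductive step, so g[m] = 4^m + 6 for all m ≥ 1.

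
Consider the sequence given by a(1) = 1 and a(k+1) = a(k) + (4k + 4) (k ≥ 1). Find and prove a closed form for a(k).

Claim: a(k) = 2k^2 + 2k − 3.

Base case: a(1) = 1, and 2·1^2 + 2·1 − 3 = 1.
Assume a(r) = 2r^2 + 2r − 3.
Then a(r+1) = a(r) + (4r + 4) = (2r^2 + 2r − 3) + (4r + 4) = 2r^2 + 6r + 1,
and 2·(r+1)^2 + 2·(r+1) − 3 = 2r^2 + 6r + 1.
This completes the inductive step, so a(k) = 2k^2 + 2k − 3 for all k ≥ 1.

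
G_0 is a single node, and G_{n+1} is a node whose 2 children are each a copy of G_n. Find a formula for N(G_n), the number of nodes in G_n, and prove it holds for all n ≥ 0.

Claim: N(G_n) = 2^{n+1} − 1.

Base case: N(G_0) = 1, and 2^{0+1} − 1 = 1.
Assume N(G_j) = 2^{j+1} − 1.
Then N(G_{j+1}) = 1 + 2N(G_j) = 1 + 2(2^{j+1} − 1) = 2^{j+2} − 2 + 1 = 2^{j+2} − 1.
By induction, N(G_n) = 2^{n+1} − 1 for all n ≥ 0.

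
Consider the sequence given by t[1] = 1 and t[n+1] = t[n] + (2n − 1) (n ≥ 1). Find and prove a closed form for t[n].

Claim: t[n] = n^2 − 2n + 2.

Base case: t[1] = 1, and 1^2 − 2·1 + 2 = 1.
Assume t[k] = k^2 − 2k + 2.
Then t[k+1] = t[k] + (2k − 1) = (k^2 − 2k + 2) + (2k − 1) = k^2 + 1,
and (k+1)^2 − 2·(k+1) + 2 = k^2 + 1.
This completes the inductive step, so t[n] = n^2 − 2n + 2 for all n ≥ 1.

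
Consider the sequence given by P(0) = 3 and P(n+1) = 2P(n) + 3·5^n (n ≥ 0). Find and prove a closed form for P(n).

Claim: P(n) = 2·2^n + 5^n.

Base case: P(0) = 3, and 2·2^0 + 5^0 = 2 + 1 = 3.
Assume P(m) = 2·2^m + 5^m for some m ≥ 0.
Then P(m+1) = 2P(m) + 3·5^m = 2·(2·2^m + 5^m) + 3·5^m = 2·2^{m+1} + 2·5^m + 3·5^m = 2·2^{m+1} + 5·5^m = 2·2^{m+1} + 5^{m+1}.
This completes the inductive step, so P(n) = 2·2^n + 5^n for all n ≥ 0.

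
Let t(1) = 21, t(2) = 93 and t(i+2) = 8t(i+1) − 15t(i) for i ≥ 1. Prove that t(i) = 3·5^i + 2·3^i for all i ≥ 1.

Base cases: t(1) = 21 and 3·5^1 + 2·3^1 = 21; t(2) = 93 and 3·5^2 + 2·3^2 = 93.
Assume t(j) = 3·5^j + 2·3^j for all 1 ≤ j ≤ m, where m ≥ 2.
Then t(m+1) = 8t(m) − 15t(m−1) = 8·(3·5^m + 2·3^m) − 15·(3·5^{m−1} + 2·3^{m−1}) = 3·(8·5 − 15)5^{m−1} + 2·(8·3 − 15)3^{m−1} = 75·5^{m−1} + 18·3^{m−1} = 3·5^{m+1} + 2·3^{m+1}.
By strong induction, t(i) = 3·5^i + 2·3^i for all i ≥ 1.

t(i) = 3·5^i + 2·3^i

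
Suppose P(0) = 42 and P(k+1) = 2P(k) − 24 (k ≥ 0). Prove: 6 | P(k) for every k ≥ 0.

Base case: P(0) = 42 = 6·7, so 6 | P(0).
Assume 6 | P(j), so P(j) = 6t for some integer t.
Then P(j+1) = 2P(j) − 24 = 2·(6t) − 24 = 6(2t − 4), so 6 | P(j+1).
This completes the inductive step, so 6 | P(k) for all k ≥ 0.

6 | P(k)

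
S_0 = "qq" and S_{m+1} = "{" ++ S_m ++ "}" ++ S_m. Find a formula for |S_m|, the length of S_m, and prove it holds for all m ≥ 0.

Claim: |S_m| = 2^{m+2} − 2.

Base case: |S_0| = 2, and 2^{0+2} − 2 = 2.
Assume |S_j| = 2^{j+2} − 2.
Then |S_{j+1}| = 1 + |S_j| + 1 + |S_j| = 2|S_j| + 2 = 2(2^{j+2} − 2) + 2 = 2^{j+3} − 4 + 2 = 2^{j+3} − 2.
So the formula holds for j+1, and by induction |S_m| = 2^{m+2} − 2 for all m ≥ 0.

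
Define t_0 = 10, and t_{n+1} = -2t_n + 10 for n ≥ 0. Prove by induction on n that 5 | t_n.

Base case: t_0 = 10 = 5·2, so 5 | t_0.
Assume 5 | t_r, so t_r = 5s for some integer s.
Then t_{r+1} = -2t_r + 10 = -2·(5s) + 10 = 5(-2s + 2), so 5 | t_{r+1}.
Hence 5 | t_n for every n ≥ 0, by induction.

5 | t_n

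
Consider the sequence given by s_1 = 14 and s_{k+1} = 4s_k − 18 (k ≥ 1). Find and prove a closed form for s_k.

Claim: s_k = 2·4^k + 6.

Base case: s_1 = 14, and 2·4^1 + 6 = 8 + 6 = 14.
Assume s_r = 2·4^r + 6 for some r ≥ 1.
Then s_{r+1} = 4s_r − 18 = 4·(2·4^r + 6) − 18 = 8·4^r + 24 − 18 = 2·4^{r+1} + 6.
So the formula holds for r+1, and by induction s_k = 2·4^k + 6 for all k ≥ 1.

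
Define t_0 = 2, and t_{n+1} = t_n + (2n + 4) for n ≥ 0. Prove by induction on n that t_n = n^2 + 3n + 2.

Base case: t_0 = 2, and 0^2 + 3·0 + 2 = 2.
Assume t_j = j^2 + 3j + 2.
Then t_{j+1} = t_j + (2j + 4) = (j^2 + 3j + 2) + (2j + 4) = j^2 + 5j + 6,
and (j+1)^2 + 3·(j+1) + 2 = j^2 + 5j + 6.
Hence t_n = n^2 + 3n + 2 for every n ≥ 0, by induction.

t_n = n^2 + 3n + 2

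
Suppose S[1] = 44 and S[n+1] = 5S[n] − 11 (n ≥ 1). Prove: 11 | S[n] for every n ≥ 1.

Base case: S[1] = 44 = 11·4, so 11 | S[1].
Assume 11 | S[m], so S[m] = 11t for some integer t.
Then S[m+1] = 5S[m] − 11 = 5·(11t) − 11 = 11(5t − 1), so 11 | S[m+1].
Hence 11 | S[n] for every n ≥ 1, by induction.

11 | S[n]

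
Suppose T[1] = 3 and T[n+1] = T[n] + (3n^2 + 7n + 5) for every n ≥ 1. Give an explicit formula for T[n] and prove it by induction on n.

Claim: T[n] = n^3 + 2n^2 + 2n − 2.

Base case: T[1] = 3, and 1^3 + 2·1^2 + 2·1 − 2 = 3.
Assume T[k] = k^3 + 2k^2 + 2k − 2.
Then T[k+1] = T[k] + (3k^2 + 7k + 5) = (k^3 + 2k^2 + 2k − 2) + (3k^2 + 7k + 5) = k^3 + 5k^2 + 9k + 3,
and (k+1)^3 + 2·(k+1)^2 + 2·(k+1) − 2 = k^3 + 5k^2 + 9k + 3.
By induction, T[n] = n^3 + 2n^2 + 2n − 2 for all n ≥ 1.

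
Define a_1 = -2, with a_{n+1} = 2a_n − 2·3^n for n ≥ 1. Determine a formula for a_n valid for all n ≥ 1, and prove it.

Claim: a_n = 2·2^n − 2·3^n.

Base case: a_1 = -2, and 2·2^1 − 2·3^1 = 4 − 6 = -2.
Assume a_r = 2·2^r − 2·3^r for some r ≥ 1.
Then a_{r+1} = 2a_r − 2·3^r = 2·(2·2^r − 2·3^r) − 2·3^r = 2·2^{r+1} − 4·3^r − 2·3^r = 2·2^{r+1} − 6·3^r = 2·2^{r+1} − 2·3^{r+1}.
So the formula holds for r+1, and by induction a_n = 2·2^n − 2·3^n for all n ≥ 1.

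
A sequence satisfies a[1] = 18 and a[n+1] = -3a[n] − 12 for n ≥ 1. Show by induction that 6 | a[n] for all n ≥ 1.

Base case: a[1] = 18 = 6·3, so 6 | a[1].
Assume 6 | a[m], so a[m] = 6t for some integer t.
Then a[m+1] = -3a[m] − 12 = -3·(6t) − 12 = 6(-3t − 2), so 6 | a[m+1].
Hence 6 | a[n] for every n ≥ 1, by induction.

6 | a[n]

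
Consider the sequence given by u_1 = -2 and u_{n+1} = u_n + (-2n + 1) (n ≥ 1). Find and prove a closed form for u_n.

Claim: u_n = -n^2 + 2n − 3.

Base case: u_1 = -2, and -1^2 + 2·1 − 3 = -2.
Assume u_r = -r^2 + 2r − 3.
Then u_{r+1} = u_r + (-2r + 1) = (-r^2 + 2r − 3) + (-2r + 1) = -r^2 − 2,
and -(r+1)^2 + 2·(r+1) − 3 = -r^2 − 2.
Hence u_n = -n^2 + 2n − 3 for every n ≥ 1, by induction.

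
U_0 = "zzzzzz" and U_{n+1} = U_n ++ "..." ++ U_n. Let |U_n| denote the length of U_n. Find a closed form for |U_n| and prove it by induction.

Claim: |U_n| = 9·2^n − 3.

Base case: |U_0| = 6, and 9·2^0 − 3 = 6.
Assume |U_r| = 9·2^r − 3.
Then |U_{r+1}| = |U_r| + 3 + |U_r| = 2|U_r| + 3 = 2(9·2^r − 3) + 3 = 9·2^{r+1} − 6 + 3 = 9·2^{r+1} − 3.
Hence |U_n| = 9·2^n − 3 for every n ≥ 0, by induction.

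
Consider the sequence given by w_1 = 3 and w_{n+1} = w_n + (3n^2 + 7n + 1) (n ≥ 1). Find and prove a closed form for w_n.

Claim: w_n = n^3 + 2n^2 − 2n + 2.

Base case: w_1 = 3, and 1^3 + 2·1^2 − 2·1 + 2 = 3.
Assume w_k = k^3 + 2k^2 − 2k + 2.
Then w_{k+1} = w_k + (3k^2 + 7k + 1) = (k^3 + 2k^2 − 2k + 2) + (3k^2 + 7k + 1) = k^3 + 5k^2 + 5k + 3,
and (k+1)^3 + 2·(k+1)^2 − 2·(k+1) + 2 = k^3 + 5k^2 + 5k + 3.
Hence w_n = n^3 + 2n^2 − 2n + 2 for every n ≥ 1, by induction.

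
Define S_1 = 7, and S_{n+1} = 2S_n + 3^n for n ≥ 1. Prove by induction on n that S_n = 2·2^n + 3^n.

Base case: S_1 = 7, and 2·2^1 + 3^1 = 4 + 3 = 7.
Assume S_r = 2·2^r + 3^r for some r ≥ 1.
Then S_{r+1} = 2S_r + 3^r = 2·(2·2^r + 3^r) + 3^r = 2·2^{r+1} + 2·3^r + 3^r = 2·2^{r+1} + 3·3^r = 2·2^{r+1} + 3^{r+1}.
So the formula holds for r+1, and by induction S_n = 2·2^n + 3^n for all n ≥ 1.

S_n = 2·2^n + 3^n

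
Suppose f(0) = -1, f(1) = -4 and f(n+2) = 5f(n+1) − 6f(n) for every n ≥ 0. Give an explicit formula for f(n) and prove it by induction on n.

Claim: f(n) = 2^n − 2·3^n.

Base cases: f(0) = -1 and 2^0 − 2·3^0 = -1; f(1) = -4 and 2^1 − 2·3^1 = -4.
Assume f(j) = 2^j − 2·3^j for all 0 ≤ j ≤ k, where k ≥ 1.
Then f(k+1) = 5f(k) − 6f(k−1) = 5·(2^k − 2·3^k) − 6·(2^{k−1} − 2·3^{k−1}) = (5·2 − 6)2^{k−1} − 2·(5·3 − 6)3^{k−1} = 4·2^{k−1} − 18·3^{k−1} = 2^{k+1} − 2·3^{k+1}.
This completes the inductive step, so f(n) = 2^n − 2·3^n for all n ≥ 0.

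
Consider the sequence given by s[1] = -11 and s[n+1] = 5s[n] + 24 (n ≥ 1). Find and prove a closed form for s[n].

Claim: s[n] = -5^n − 6.

Base case: s[1] = -11, and -5^1 − 6 = -5 − 6 = -11.
Assume s[r] = -5^r − 6 for some r ≥ 1.
Then s[r+1] = 5s[r] + 24 = 5·(-5^r − 6) + 24 = -5^{r+1} − 30 + 24 = -5^{r+1} − 6.
So the formula holds for r+1, and by induction s[n] = -5^n − 6 for all n ≥ 1.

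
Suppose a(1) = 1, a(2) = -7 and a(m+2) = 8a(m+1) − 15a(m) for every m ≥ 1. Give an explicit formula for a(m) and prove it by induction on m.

Claim: a(m) = -5^m + 2·3^m.

Base cases: a(1) = 1 and -5^1 + 2·3^1 = 1; a(2) = -7 and -5^2 + 2·3^2 = -7.
Assume a(i) = -5^i + 2·3^i for all 1 ≤ i ≤ j, where j ≥ 2.
Then a(j+1) = 8a(j) − 15a(j−1) = 8·(-5^j + 2·3^j) − 15·(-5^{j−1} + 2·3^{j−1}) = -(8·5 − 15)5^{j−1} + 2·(8·3 − 15)3^{j−1} = -25·5^{j−1} + 18·3^{j−1} = -5^{j+1} + 2·3^{j+1}.
So the formula holds for j+1, and by strong induction a(m) = -5^m + 2·3^m for all m ≥ 1.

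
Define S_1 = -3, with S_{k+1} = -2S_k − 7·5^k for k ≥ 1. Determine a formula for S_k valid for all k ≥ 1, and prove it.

Claim: S_k = -(-2)^k − 5^k.

Base case: S_1 = -3, and -(-2)^1 − 5^1 = 2 − 5 = -3.
Assume S_j = -(-2)^j − 5^j for some j ≥ 1.
Then S_{j+1} = -2S_j − 7·5^j = -2·(-(-2)^j − 5^j) − 7·5^j = -(-2)^{j+1} + 2·5^j − 7·5^j = -(-2)^{j+1} − 5·5^j = -(-2)^{j+1} − 5^{j+1}.
Hence S_k = -(-2)^k − 5^k for every k ≥ 1, by induction.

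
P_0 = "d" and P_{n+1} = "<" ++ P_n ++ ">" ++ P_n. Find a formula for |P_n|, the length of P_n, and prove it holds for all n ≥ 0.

Claim: |P_n| = 3·2^n − 2.

Base case: |P_0| = 1, and 3·2^0 − 2 = 1.
Assume |P_r| = 3·2^r − 2.
Then |P_{r+1}| = 1 + |P_r| + 1 + |P_r| = 2|P_r| + 2 = 2(3·2^r − 2) + 2 = 3·2^{r+1} − 4 + 2 = 3·2^{r+1} − 2.
Hence |P_n| = 3·2^n − 2 for every n ≥ 0, by induction.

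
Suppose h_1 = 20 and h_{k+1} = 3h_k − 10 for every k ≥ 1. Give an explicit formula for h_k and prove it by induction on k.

Claim: h_k = 5·3^k + 5.

Base case: h_1 = 20, and 5·3^1 + 5 = 15 + 5 = 20.
Assume h_j = 5·3^j + 5 for some j ≥ 1.
Then h_{j+1} = 3h_j − 10 = 3·(5·3^j + 5) − 10 = 15·3^j + 15 − 10 = 5·3^{j+1} + 5.
Hence h_k = 5·3^k + 5 for every k ≥ 1, by induction.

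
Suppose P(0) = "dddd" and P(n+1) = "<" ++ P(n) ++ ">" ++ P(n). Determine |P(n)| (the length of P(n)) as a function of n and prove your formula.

Claim: |P(n)| = 6·2^n − 2.

Base case: |P(0)| = 4, and 6·2^0 − 2 = 4.
Assume |P(j)| = 6·2^j − 2.
Then |P(j+1)| = 1 + |P(j)| + 1 + |P(j)| = 2|P(j)| + 2 = 2(6·2^j − 2) + 2 = 6·2^{j+1} − 4 + 2 = 6·2^{j+1} − 2.
This completes the inductive step, so |P(n)| = 6·2^n − 2 for all n ≥ 0.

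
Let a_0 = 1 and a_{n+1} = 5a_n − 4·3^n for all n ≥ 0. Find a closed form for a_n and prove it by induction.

Claim: a_n = -5^n + 2·3^n.

Base case: a_0 = 1, and -5^0 + 2·3^0 = -1 + 2 = 1.
Assume a_j = -5^j + 2·3^j for some j ≥ 0.
Then a_{j+1} = 5a_j − 4·3^j = 5·(-5^j + 2·3^j) − 4·3^j = -5^{j+1} + 10·3^j − 4·3^j = -5^{j+1} + 6·3^j = -5^{j+1} + 2·3^{j+1}.
So the formula holds for j+1, and by induction a_n = -5^n + 2·3^n for all n ≥ 0.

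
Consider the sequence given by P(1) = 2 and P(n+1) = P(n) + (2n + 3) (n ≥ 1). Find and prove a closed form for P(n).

Claim: P(n) = n^2 + 2n − 1.

Base case: P(1) = 2, and 1^2 + 2·1 − 1 = 2.
Assume P(m) = m^2 + 2m − 1.
Then P(m+1) = P(m) + (2m + 3) = (m^2 + 2m − 1) + (2m + 3) = m^2 + 4m + 2,
and (m+1)^2 + 2·(m+1) − 1 = m^2 + 4m + 2.
Hence P(n) = n^2 + 2n − 1 for every n ≥ 1, by induction.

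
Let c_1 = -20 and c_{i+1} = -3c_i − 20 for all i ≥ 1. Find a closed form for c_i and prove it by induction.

Claim: c_i = 5·(-3)^i − 5.

Base case: c_1 = -20, and 5·(-3)^1 − 5 = -15 − 5 = -20.
Assume c_r = 5·(-3)^r − 5 for some r ≥ 1.
Then c_{r+1} = -3c_r − 20 = -3·(5·(-3)^r − 5) − 20 = -15·(-3)^r + 15 − 20 = 5·(-3)^{r+1} − 5.
Hence c_i = 5·(-3)^i − 5 for every i ≥ 1, by induction.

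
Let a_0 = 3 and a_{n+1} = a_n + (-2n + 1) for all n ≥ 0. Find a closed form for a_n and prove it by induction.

Claim: a_n = -n^2 + 2n + 3.

Base case: a_0 = 3, and -0^2 + 2·0 + 3 = 3.
Assume a_m = -m^2 + 2m + 3.
Then a_{m+1} = a_m + (-2m + 1) = (-m^2 + 2m + 3) + (-2m + 1) = -m^2 + 4,
and -(m+1)^2 + 2·(m+1) + 3 = -m^2 + 4.
This completes the inductive step, so a_n = -n^2 + 2n + 3 for all n ≥ 0.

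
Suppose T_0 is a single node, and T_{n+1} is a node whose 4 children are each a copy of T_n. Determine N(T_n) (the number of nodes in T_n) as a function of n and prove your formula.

Claim: N(T_n) = (4^{n+1} − 1)/3.

Base case: N(T_0) = 1, and (4^{0+1} − 1)/3 = 1.
Assume N(T_m) = (4^{m+1} − 1)/3.
Then N(T_{m+1}) = 1 + 4N(T_m) = 1 + 4·(4^{m+1} − 1)/3 = 1 + (4^{m+2} − 4)/3 = (3 + 4^{m+2} − 4)/3 = (4^{m+2} − 1)/3.
So the formula holds for m+1, and by induction N(T_n) = (4^{n+1} − 1)/3 for all n ≥ 0.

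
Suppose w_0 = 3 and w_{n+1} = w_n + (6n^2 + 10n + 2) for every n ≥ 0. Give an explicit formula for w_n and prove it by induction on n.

Claim: w_n = 2n^3 + 2n^2 − 2n + 3.

Base case: w_0 = 3, and 2·0^3 + 2·0^2 − 2·0 + 3 = 3.
Assume w_j = 2j^3 + 2j^2 − 2j + 3.
Then w_{j+1} = w_j + (6j^2 + 10j + 2) = (2j^3 + 2j^2 − 2j + 3) + (6j^2 + 10j + 2) = 2j^3 + 8j^2 + 8j + 5,
and 2·(j+1)^3 + 2·(j+1)^2 − 2·(j+1) + 3 = 2j^3 + 8j^2 + 8j + 5.
Hence w_n = 2n^3 + 2n^2 − 2n + 3 for every n ≥ 0, by induction.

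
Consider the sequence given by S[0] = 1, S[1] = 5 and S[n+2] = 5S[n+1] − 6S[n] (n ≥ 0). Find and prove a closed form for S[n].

Claim: S[n] = 3·3^n − 2·2^n.

Base cases: S[0] = 1 and 3·3^0 − 2·2^0 = 1; S[1] = 5 and 3·3^1 − 2·2^1 = 5.
Assume S[j] = 3·3^j − 2·2^j for all 0 ≤ j ≤ m, where m ≥ 1.
Then S[m+1] = 5S[m] − 6S[m−1] = 5·(3·3^m − 2·2^m) − 6·(3·3^{m−1} − 2·2^{m−1}) = 3·(5·3 − 6)3^{m−1} − 2·(5·2 − 6)2^{m−1} = 27·3^{m−1} − 8·2^{m−1} = 3·3^{m+1} − 2·2^{m+1}.
So the formula holds for m+1, and by strong induction S[n] = 3·3^n − 2·2^n for all n ≥ 0.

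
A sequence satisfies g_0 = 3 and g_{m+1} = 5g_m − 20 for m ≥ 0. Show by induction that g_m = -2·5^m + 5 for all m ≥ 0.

Base case: g_0 = 3, and -2·5^0 + 5 = -2 + 5 = 3.
Assume g_j = -2·5^j + 5 for some j ≥ 0.
Then g_{j+1} = 5g_j − 20 = 5·(-2·5^j + 5) − 20 = -10·5^j + 25 − 20 = -2·5^{j+1} + 5.
This completes the inductive step, so g_m = -2·5^m + 5 for all m ≥ 0.

g_m = -2·5^m + 5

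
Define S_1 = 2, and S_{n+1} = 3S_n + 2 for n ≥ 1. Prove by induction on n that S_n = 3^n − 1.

Base case: S_1 = 2, and 3^1 − 1 = 3 − 1 = 2.
Assume S_r = 3^r − 1 for some r ≥ 1.
Then S_{r+1} = 3S_r + 2 = 3·(3^r − 1) + 2 = 3^{r+1} − 3 + 2 = 3^{r+1} − 1.
This completes the inductive step, so S_n = 3^n − 1 for all n ≥ 1.

S_n = 3^n − 1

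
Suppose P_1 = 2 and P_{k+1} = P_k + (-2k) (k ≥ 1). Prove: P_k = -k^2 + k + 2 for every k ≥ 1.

Base case: P_1 = 2, and -1^2 + 1 + 2 = 2.
Assume P_j = -j^2 + j + 2.
Then P_{j+1} = P_j + (-2j) = (-j^2 + j + 2) + (-2j) = -j^2 − j + 2,
and -(j+1)^2 + (j+1) + 2 = -j^2 − j + 2.
By induction, P_k = -k^2 + k + 2 for all k ≥ 1.

P_k = -k^2 + k + 2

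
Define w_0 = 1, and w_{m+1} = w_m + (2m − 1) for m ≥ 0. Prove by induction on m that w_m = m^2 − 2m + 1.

Base case: w_0 = 1, and 0^2 − 2·0 + 1 = 1.
Assume w_j = j^2 − 2j + 1.
Then w_{j+1} = w_j + (2j − 1) = (j^2 − 2j + 1) + (2j − 1) = j^2,
and (j+1)^2 − 2·(j+1) + 1 = j^2.
By induction, w_m = m^2 − 2m + 1 for all m ≥ 0.

w_m = m^2 − 2m + 1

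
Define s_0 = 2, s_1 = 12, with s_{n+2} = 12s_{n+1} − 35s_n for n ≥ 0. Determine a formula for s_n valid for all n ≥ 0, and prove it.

Claim: s_n = 7^n + 5^n.

Base cases: s_0 = 2 and 7^0 + 5^0 = 2; s_1 = 12 and 7^1 + 5^1 = 12.
Assume s_j = 7^j + 5^j for all 0 ≤ j ≤ k, where k ≥ 1.
Then s_{k+1} = 12s_k − 35s_{k−1} = 12·(7^k + 5^k) − 35·(7^{k−1} + 5^{k−1}) = (12·7 − 35)7^{k−1} + (12·5 − 35)5^{k−1} = 49·7^{k−1} + 25·5^{k−1} = 7^{k+1} + 5^{k+1}.
Hence s_n = 7^n + 5^n for every n ≥ 0, by strong induction.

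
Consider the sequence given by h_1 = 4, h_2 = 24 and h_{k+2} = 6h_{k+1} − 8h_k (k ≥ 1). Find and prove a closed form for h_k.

Claim: h_k = 2·4^k − 2·2^k.

Base cases: h_1 = 4 and 2·4^1 − 2·2^1 = 4; h_2 = 24 and 2·4^2 − 2·2^2 = 24.
Assume h_j = 2·4^j − 2·2^j for all 1 ≤ j ≤ r, where r ≥ 2.
Then h_{r+1} = 6h_r − 8h_{r−1} = 6·(2·4^r − 2·2^r) − 8·(2·4^{r−1} − 2·2^{r−1}) = 2·(6·4 − 8)4^{r−1} − 2·(6·2 − 8)2^{r−1} = 32·4^{r−1} − 8·2^{r−1} = 2·4^{r+1} − 2·2^{r+1}.
This completes the inductive step, so h_k = 2·4^k − 2·2^k for all k ≥ 1.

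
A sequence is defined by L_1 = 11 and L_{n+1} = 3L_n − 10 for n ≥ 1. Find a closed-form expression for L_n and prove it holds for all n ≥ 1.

Claim: L_n = 2·3^n + 5.

Base case: L_1 = 11, and 2·3^1 + 5 = 6 + 5 = 11.
Assume L_r = 2·3^r + 5 for some r ≥ 1.
Then L_{r+1} = 3L_r − 10 = 3·(2·3^r + 5) − 10 = 6·3^r + 15 − 10 = 2·3^{r+1} + 5.
This completes the inductive step, so L_n = 2·3^n + 5 for all n ≥ 1.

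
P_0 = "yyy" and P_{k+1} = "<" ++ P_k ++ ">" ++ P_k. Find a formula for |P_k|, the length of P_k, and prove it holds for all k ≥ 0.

Claim: |P_k| = 5·2^k − 2.

Base case: |P_0| = 3, and 5·2^0 − 2 = 3.
Assume |P_r| = 5·2^r − 2.
Then |P_{r+1}| = 1 + |P_r| + 1 + |P_r| = 2|P_r| + 2 = 2(5·2^r − 2) + 2 = 5·2^{r+1} − 4 + 2 = 5·2^{r+1} − 2.
Hence |P_k| = 5·2^k − 2 for every k ≥ 0, by induction.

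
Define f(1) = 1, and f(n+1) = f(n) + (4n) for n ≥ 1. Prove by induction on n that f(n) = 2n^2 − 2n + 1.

Base case: f(1) = 1, and 2·1^2 − 2·1 + 1 = 1.
Assume f(m) = 2m^2 − 2m + 1.
Then f(m+1) = f(m) + (4m) = (2m^2 − 2m + 1) + (4m) = 2m^2 + 2m + 1,
and 2·(m+1)^2 − 2·(m+1) + 1 = 2m^2 + 2m + 1.
This completes the inductive step, so f(n) = 2n^2 − 2n + 1 for all n ≥ 1.

f(n) = 2n^2 − 2n + 1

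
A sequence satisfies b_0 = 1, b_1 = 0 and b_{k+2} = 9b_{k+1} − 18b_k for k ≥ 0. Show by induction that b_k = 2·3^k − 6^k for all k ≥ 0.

Base cases: b_0 = 1 and 2·3^0 − 6^0 = 1; b_1 = 0 and 2·3^1 − 6^1 = 0.
Assume b_j = 2·3^j − 6^j for all 0 ≤ j ≤ r, where r ≥ 1.
Then b_{r+1} = 9b_r − 18b_{r−1} = 9·(2·3^r − 6^r) − 18·(2·3^{r−1} − 6^{r−1}) = 2·(9·3 − 18)3^{r−1} − (9·6 − 18)6^{r−1} = 18·3^{r−1} − 36·6^{r−1} = 2·3^{r+1} − 6^{r+1}.
This completes the inductive step, so b_k = 2·3^k − 6^k for all k ≥ 0.

b_k = 2·3^k − 6^k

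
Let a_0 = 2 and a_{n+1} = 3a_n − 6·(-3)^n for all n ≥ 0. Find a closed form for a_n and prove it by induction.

Claim: a_n = 3^n + (-3)^n.

Base case: a_0 = 2, and 3^0 + (-3)^0 = 1 + 1 = 2.
Assume a_k = 3^k + (-3)^k for some k ≥ 0.
Then a_{k+1} = 3a_k − 6·(-3)^k = 3·(3^k + (-3)^k) − 6·(-3)^k = 3^{k+1} + 3·(-3)^k − 6·(-3)^k = 3^{k+1} − 3·(-3)^k = 3^{k+1} + (-3)^{k+1}.
So the formula holds for k+1, and by induction a_n = 3^n + (-3)^n for all n ≥ 0.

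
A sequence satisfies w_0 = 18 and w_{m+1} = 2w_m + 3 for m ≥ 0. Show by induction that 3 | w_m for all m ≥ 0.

Base case: w_0 = 18 = 3·6, so 3 | w_0.
Assume 3 | w_k, so w_k = 3t for some integer t.
Then w_{k+1} = 2w_k + 3 = 2·(3t) + 3 = 3(2t + 1), so 3 | w_{k+1}.
Hence 3 | w_m for every m ≥ 0, by induction.

3 | w_m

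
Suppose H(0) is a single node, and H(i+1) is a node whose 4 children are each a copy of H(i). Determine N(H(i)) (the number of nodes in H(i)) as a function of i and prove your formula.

Claim: N(H(i)) = (4^{i+1} − 1)/3.

Base case: N(H(0)) = 1, and (4^{0+1} − 1)/3 = 1.
Assume N(H(j)) = (4^{j+1} − 1)/3.
Then N(H(j+1)) = 1 + 4N(H(j)) = 1 + 4·(4^{j+1} − 1)/3 = 1 + (4^{j+2} − 4)/3 = (3 + 4^{j+2} − 4)/3 = (4^{j+2} − 1)/3.
Hence N(H(i)) = (4^{i+1} − 1)/3 for every i ≥ 0, by induction.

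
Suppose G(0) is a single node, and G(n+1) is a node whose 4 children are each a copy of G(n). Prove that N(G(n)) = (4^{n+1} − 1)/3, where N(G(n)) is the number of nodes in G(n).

Base case: N(G(0)) = 1, and (4^{0+1} − 1)/3 = 1.
Assume N(G(j)) = (4^{j+1} − 1)/3.
Then N(G(j+1)) = 1 + 4N(G(j)) = 1 + 4·(4^{j+1} − 1)/3 = 1 + (4^{j+2} − 4)/3 = (3 + 4^{j+2} − 4)/3 = (4^{j+2} − 1)/3.
This completes the inductive step, so N(G(n)) = (4^{n+1} − 1)/3 for all n ≥ 0.

N(G(n)) = (4^{n+1} − 1)/3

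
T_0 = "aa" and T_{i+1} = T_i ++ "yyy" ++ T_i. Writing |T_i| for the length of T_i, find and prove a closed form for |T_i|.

Claim: |T_i| = 5·2^i − 3.

Base case: |T_0| = 2, and 5·2^0 − 3 = 2.
Assume |T_k| = 5·2^k − 3.
Then |T_{k+1}| = |T_k| + 3 + |T_k| = 2|T_k| + 3 = 2(5·2^k − 3) + 3 = 5·2^{k+1} − 6 + 3 = 5·2^{k+1} − 3.
So the formula holds for k+1, and by induction |T_i| = 5·2^i − 3 for all i ≥ 0.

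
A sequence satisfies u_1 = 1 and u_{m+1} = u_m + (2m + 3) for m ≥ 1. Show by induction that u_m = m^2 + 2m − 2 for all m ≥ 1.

Base case: u_1 = 1, and 1^2 + 2·1 − 2 = 1.
Assume u_j = j^2 + 2j − 2.
Then u_{j+1} = u_j + (2j + 3) = (j^2 + 2j − 2) + (2j + 3) = j^2 + 4j + 1,
and (j+1)^2 + 2·(j+1) − 2 = j^2 + 4j + 1.
By induction, u_m = m^2 + 2m − 2 for all m ≥ 1.

u_m = m^2 + 2m − 2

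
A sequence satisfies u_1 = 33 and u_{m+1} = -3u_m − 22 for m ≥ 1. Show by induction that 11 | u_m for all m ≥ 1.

Base case: u_1 = 33 = 11·3, so 11 | u_1.
Assume 11 | u_r, so u_r = 11t for some integer t.
Then u_{r+1} = -3u_r − 22 = -3·(11t) − 22 = 11(-3t − 2), so 11 | u_{r+1}.
So the property holds for r+1, and by induction 11 | u_m for all m ≥ 1.

11 | u_m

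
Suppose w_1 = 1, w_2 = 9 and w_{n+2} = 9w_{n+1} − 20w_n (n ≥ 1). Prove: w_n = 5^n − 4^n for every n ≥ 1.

Base cases: w_1 = 1 and 5^1 − 4^1 = 1; w_2 = 9 and 5^2 − 4^2 = 9.
Assume w_j = 5^j − 4^j for all 1 ≤ j ≤ r, where r ≥ 2.
Then w_{r+1} = 9w_r − 20w_{r−1} = 9·(5^r − 4^r) − 20·(5^{r−1} − 4^{r−1}) = (9·5 − 20)5^{r−1} − (9·4 − 20)4^{r−1} = 25·5^{r−1} − 16·4^{r−1} = 5^{r+1} − 4^{r+1}.
So the formula holds for r+1, and by strong induction w_n = 5^n − 4^n for all n ≥ 1.

w_n = 5^n − 4^n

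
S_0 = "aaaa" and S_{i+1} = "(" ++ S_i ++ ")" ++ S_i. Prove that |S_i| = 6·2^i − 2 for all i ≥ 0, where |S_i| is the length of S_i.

Base case: |S_0| = 4, and 6·2^0 − 2 = 4.
Assume |S_j| = 6·2^j − 2.
Then |S_{j+1}| = 1 + |S_j| + 1 + |S_j| = 2|S_j| + 2 = 2(6·2^j − 2) + 2 = 6·2^{j+1} − 4 + 2 = 6·2^{j+1} − 2.
By induction, |S_i| = 6·2^i − 2 for all i ≥ 0.

|S_i| = 6·2^i − 2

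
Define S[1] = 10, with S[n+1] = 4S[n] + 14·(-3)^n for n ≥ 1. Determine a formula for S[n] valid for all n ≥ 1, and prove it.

Claim: S[n] = 4^n − 2·(-3)^n.

Base case: S[1] = 10, and 4^1 − 2·(-3)^1 = 4 + 6 = 10.
Assume S[j] = 4^j − 2·(-3)^j for some j ≥ 1.
Then S[j+1] = 4S[j] + 14·(-3)^j = 4·(4^j − 2·(-3)^j) + 14·(-3)^j = 4^{j+1} − 8·(-3)^j + 14·(-3)^j = 4^{j+1} + 6·(-3)^j = 4^{j+1} − 2·(-3)^{j+1}.
So the formula holds for j+1, and by induction S[n] = 4^n − 2·(-3)^n for all n ≥ 1.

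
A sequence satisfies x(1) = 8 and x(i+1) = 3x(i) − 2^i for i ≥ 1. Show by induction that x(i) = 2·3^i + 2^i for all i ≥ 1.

Base case: x(1) = 8, and 2·3^1 + 2^1 = 6 + 2 = 8.
Assume x(k) = 2·3^k + 2^k for some k ≥ 1.
Then x(k+1) = 3x(k) − 2^k = 3·(2·3^k + 2^k) − 2^k = 2·3^{k+1} + 3·2^k − 2^k = 2·3^{k+1} + 2·2^k = 2·3^{k+1} + 2^{k+1}.
Hence x(i) = 2·3^i + 2^i for every i ≥ 1, by induction.

x(i) = 2·3^i + 2^i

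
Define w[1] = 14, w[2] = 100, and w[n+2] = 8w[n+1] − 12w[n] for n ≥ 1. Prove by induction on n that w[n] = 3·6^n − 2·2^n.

Base cases: w[1] = 14 and 3·6^1 − 2·2^1 = 14; w[2] = 100 and 3·6^2 − 2·2^2 = 100.
Assume w[j] = 3·6^j − 2·2^j for all 1 ≤ j ≤ r, where r ≥ 2.
Then w[r+1] = 8w[r] − 12w[r−1] = 8·(3·6^r − 2·2^r) − 12·(3·6^{r−1} − 2·2^{r−1}) = 3·(8·6 − 12)6^{r−1} − 2·(8·2 − 12)2^{r−1} = 108·6^{r−1} − 8·2^{r−1} = 3·6^{r+1} − 2·2^{r+1}.
So the formula holds for r+1, and by strong induction w[n] = 3·6^n − 2·2^n for all n ≥ 1.

w[n] = 3·6^n − 2·2^n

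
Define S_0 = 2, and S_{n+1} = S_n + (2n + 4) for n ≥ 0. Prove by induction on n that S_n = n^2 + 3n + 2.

Base case: S_0 = 2, and 0^2 + 3·0 + 2 = 2.
Assume S_m = m^2 + 3m + 2.
Then S_{m+1} = S_m + (2m + 4) = (m^2 + 3m + 2) + (2m + 4) = m^2 + 5m + 6,
and (m+1)^2 + 3·(m+1) + 2 = m^2 + 5m + 6.
This completes the inductive step, so S_n = n^2 + 3n + 2 for all n ≥ 0.

S_n = n^2 + 3n + 2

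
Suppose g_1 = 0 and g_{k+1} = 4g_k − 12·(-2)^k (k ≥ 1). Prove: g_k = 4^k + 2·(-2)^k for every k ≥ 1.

Base case: g_1 = 0, and 4^1 + 2·(-2)^1 = 4 − 4 = 0.
Assume g_m = 4^m + 2·(-2)^m for some m ≥ 1.
Then g_{m+1} = 4g_m − 12·(-2)^m = 4·(4^m + 2·(-2)^m) − 12·(-2)^m = 4^{m+1} + 8·(-2)^m − 12·(-2)^m = 4^{m+1} − 4·(-2)^m = 4^{m+1} + 2·(-2)^{m+1}.
So the formula holds for m+1, and by induction g_k = 4^k + 2·(-2)^k for all k ≥ 1.

g_k = 4^k + 2·(-2)^k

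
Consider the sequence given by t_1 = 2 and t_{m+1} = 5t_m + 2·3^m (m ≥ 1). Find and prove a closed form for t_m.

Claim: t_m = 5^m − 3^m.

Base case: t_1 = 2, and 5^1 − 3^1 = 5 − 3 = 2.
Assume t_r = 5^r − 3^r for some r ≥ 1.
Then t_{r+1} = 5t_r + 2·3^r = 5·(5^r − 3^r) + 2·3^r = 5^{r+1} − 5·3^r + 2·3^r = 5^{r+1} − 3·3^r = 5^{r+1} − 3^{r+1}.
This completes the inductive step, so t_m = 5^m − 3^m for all m ≥ 1.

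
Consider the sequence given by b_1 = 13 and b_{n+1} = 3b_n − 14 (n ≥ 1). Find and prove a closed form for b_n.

Claim: b_n = 2·3^n + 7.

Base case: b_1 = 13, and 2·3^1 + 7 = 6 + 7 = 13.
Assume b_r = 2·3^r + 7 for some r ≥ 1.
Then b_{r+1} = 3b_r − 14 = 3·(2·3^r + 7) − 14 = 6·3^r + 21 − 14 = 2·3^{r+1} + 7.
By induction, b_n = 2·3^n + 7 for all n ≥ 1.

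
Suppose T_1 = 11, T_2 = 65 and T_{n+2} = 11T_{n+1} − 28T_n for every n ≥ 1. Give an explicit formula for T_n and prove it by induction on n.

Claim: T_n = 7^n + 4^n.

Base cases: T_1 = 11 and 7^1 + 4^1 = 11; T_2 = 65 and 7^2 + 4^2 = 65.
Assume T_i = 7^i + 4^i for all 1 ≤ i ≤ j, where j ≥ 2.
Then T_{j+1} = 11T_j − 28T_{j−1} = 11·(7^j + 4^j) − 28·(7^{j−1} + 4^{j−1}) = (11·7 − 28)7^{j−1} + (11·4 − 28)4^{j−1} = 49·7^{j−1} + 16·4^{j−1} = 7^{j+1} + 4^{j+1}.
Hence T_n = 7^n + 4^n for every n ≥ 1, by strong induction.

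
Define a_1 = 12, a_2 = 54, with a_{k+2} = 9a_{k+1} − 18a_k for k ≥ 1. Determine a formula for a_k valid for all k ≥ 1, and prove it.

Claim: a_k = 2·3^k + 6^k.

Base cases: a_1 = 12 and 2·3^1 + 6^1 = 12; a_2 = 54 and 2·3^2 + 6^2 = 54.
Assume a_j = 2·3^j + 6^j for all 1 ≤ j ≤ m, where m ≥ 2.
Then a_{m+1} = 9a_m − 18a_{m−1} = 9·(2·3^m + 6^m) − 18·(2·3^{m−1} + 6^{m−1}) = 2·(9·3 − 18)3^{m−1} + (9·6 − 18)6^{m−1} = 18·3^{m−1} + 36·6^{m−1} = 2·3^{m+1} + 6^{m+1}.
Hence a_k = 2·3^k + 6^k for every k ≥ 1, by strong induction.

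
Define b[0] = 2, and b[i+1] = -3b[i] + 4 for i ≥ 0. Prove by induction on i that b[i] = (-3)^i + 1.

Base case: b[0] = 2, and (-3)^0 + 1 = 1 + 1 = 2.
Assume b[r] = (-3)^r + 1 for some r ≥ 0.
Then b[r+1] = -3b[r] + 4 = -3·((-3)^r + 1) + 4 = -3·(-3)^r − 3 + 4 = (-3)^{r+1} + 1.
This completes the inductive step, so b[i] = (-3)^i + 1 for all i ≥ 0.

b[i] = (-3)^i + 1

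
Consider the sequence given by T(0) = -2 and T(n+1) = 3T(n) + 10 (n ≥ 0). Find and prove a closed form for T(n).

Claim: T(n) = 3^{n+1} − 5.

Base case: T(0) = -2, and 3^{0+1} − 5 = 3 − 5 = -2.
Assume T(j) = 3^{j+1} − 5 for some j ≥ 0.
Then T(j+1) = 3T(j) + 10 = 3·(3^{j+1} − 5) + 10 = 3^{j+2} − 15 + 10 = 3^{j+2} − 5.
This completes the inductive step, so T(n) = 3^{n+1} − 5 for all n ≥ 0.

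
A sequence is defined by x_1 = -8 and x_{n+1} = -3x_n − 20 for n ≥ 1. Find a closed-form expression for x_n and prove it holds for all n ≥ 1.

Claim: x_n = (-3)^n − 5.

Base case: x_1 = -8, and (-3)^1 − 5 = -3 − 5 = -8.
Assume x_r = (-3)^r − 5 for some r ≥ 1.
Then x_{r+1} = -3x_r − 20 = -3·((-3)^r − 5) − 20 = -3·(-3)^r + 15 − 20 = (-3)^{r+1} − 5.
Hence x_n = (-3)^n − 5 for every n ≥ 1, by induction.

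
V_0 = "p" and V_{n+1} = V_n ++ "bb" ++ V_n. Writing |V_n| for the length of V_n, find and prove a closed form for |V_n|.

Claim: |V_n| = 3·2^n − 2.

Base case: |V_0| = 1, and 3·2^0 − 2 = 1.
Assume |V_r| = 3·2^r − 2.
Then |V_{r+1}| = |V_r| + 2 + |V_r| = 2|V_r| + 2 = 2(3·2^r − 2) + 2 = 3·2^{r+1} − 4 + 2 = 3·2^{r+1} − 2.
This completes the inductive step, so |V_n| = 3·2^n − 2 for all n ≥ 0.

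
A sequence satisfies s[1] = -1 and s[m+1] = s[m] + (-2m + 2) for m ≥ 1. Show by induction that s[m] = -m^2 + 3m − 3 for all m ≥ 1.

Base case: s[1] = -1, and -1^2 + 3·1 − 3 = -1.
Assume s[r] = -r^2 + 3r − 3.
Then s[r+1] = s[r] + (-2r + 2) = (-r^2 + 3r − 3) + (-2r + 2) = -r^2 + r − 1,
and -(r+1)^2 + 3·(r+1) − 3 = -r^2 + r − 1.
This completes the inductive step, so s[m] = -m^2 + 3m − 3 for all m ≥ 1.

s[m] = -m^2 + 3m − 3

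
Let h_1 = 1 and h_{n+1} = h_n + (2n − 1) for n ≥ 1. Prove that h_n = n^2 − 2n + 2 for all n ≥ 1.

Base case: h_1 = 1, and 1^2 − 2·1 + 2 = 1.
Assume h_k = k^2 − 2k + 2.
Then h_{k+1} = h_k + (2k − 1) = (k^2 − 2k + 2) + (2k − 1) = k^2 + 1,
and (k+1)^2 − 2·(k+1) + 2 = k^2 + 1.
Hence h_n = n^2 − 2n + 2 for every n ≥ 1, by induction.

h_n = n^2 − 2n + 2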